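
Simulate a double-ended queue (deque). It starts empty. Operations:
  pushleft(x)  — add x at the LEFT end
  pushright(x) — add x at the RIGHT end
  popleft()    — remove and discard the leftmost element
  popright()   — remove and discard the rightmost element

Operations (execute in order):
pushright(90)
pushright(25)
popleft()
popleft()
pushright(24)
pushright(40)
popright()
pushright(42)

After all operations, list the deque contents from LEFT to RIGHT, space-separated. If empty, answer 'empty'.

Answer: 24 42

Derivation:
pushright(90): [90]
pushright(25): [90, 25]
popleft(): [25]
popleft(): []
pushright(24): [24]
pushright(40): [24, 40]
popright(): [24]
pushright(42): [24, 42]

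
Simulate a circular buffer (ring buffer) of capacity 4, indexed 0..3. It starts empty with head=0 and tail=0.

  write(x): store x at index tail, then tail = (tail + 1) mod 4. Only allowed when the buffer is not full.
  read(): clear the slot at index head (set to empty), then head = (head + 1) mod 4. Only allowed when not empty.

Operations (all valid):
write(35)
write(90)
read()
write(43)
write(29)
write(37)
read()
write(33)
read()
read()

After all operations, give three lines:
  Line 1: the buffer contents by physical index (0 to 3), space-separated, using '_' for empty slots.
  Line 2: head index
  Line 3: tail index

write(35): buf=[35 _ _ _], head=0, tail=1, size=1
write(90): buf=[35 90 _ _], head=0, tail=2, size=2
read(): buf=[_ 90 _ _], head=1, tail=2, size=1
write(43): buf=[_ 90 43 _], head=1, tail=3, size=2
write(29): buf=[_ 90 43 29], head=1, tail=0, size=3
write(37): buf=[37 90 43 29], head=1, tail=1, size=4
read(): buf=[37 _ 43 29], head=2, tail=1, size=3
write(33): buf=[37 33 43 29], head=2, tail=2, size=4
read(): buf=[37 33 _ 29], head=3, tail=2, size=3
read(): buf=[37 33 _ _], head=0, tail=2, size=2

Answer: 37 33 _ _
0
2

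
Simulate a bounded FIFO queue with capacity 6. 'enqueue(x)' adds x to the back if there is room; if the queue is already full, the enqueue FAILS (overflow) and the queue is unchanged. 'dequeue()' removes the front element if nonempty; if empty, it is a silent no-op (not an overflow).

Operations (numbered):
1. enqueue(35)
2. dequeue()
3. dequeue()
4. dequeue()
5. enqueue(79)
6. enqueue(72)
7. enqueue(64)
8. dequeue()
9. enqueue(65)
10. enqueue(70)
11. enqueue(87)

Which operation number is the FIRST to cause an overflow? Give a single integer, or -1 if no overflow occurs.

1. enqueue(35): size=1
2. dequeue(): size=0
3. dequeue(): empty, no-op, size=0
4. dequeue(): empty, no-op, size=0
5. enqueue(79): size=1
6. enqueue(72): size=2
7. enqueue(64): size=3
8. dequeue(): size=2
9. enqueue(65): size=3
10. enqueue(70): size=4
11. enqueue(87): size=5

Answer: -1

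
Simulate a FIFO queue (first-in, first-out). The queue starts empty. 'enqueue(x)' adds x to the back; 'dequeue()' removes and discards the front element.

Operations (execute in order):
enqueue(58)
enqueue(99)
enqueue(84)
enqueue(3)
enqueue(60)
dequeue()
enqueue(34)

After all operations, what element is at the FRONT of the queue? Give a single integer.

enqueue(58): queue = [58]
enqueue(99): queue = [58, 99]
enqueue(84): queue = [58, 99, 84]
enqueue(3): queue = [58, 99, 84, 3]
enqueue(60): queue = [58, 99, 84, 3, 60]
dequeue(): queue = [99, 84, 3, 60]
enqueue(34): queue = [99, 84, 3, 60, 34]

Answer: 99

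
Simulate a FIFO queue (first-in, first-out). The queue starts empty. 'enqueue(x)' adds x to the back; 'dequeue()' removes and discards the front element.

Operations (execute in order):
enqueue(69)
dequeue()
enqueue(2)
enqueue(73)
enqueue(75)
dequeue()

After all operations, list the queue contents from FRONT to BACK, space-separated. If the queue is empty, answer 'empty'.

enqueue(69): [69]
dequeue(): []
enqueue(2): [2]
enqueue(73): [2, 73]
enqueue(75): [2, 73, 75]
dequeue(): [73, 75]

Answer: 73 75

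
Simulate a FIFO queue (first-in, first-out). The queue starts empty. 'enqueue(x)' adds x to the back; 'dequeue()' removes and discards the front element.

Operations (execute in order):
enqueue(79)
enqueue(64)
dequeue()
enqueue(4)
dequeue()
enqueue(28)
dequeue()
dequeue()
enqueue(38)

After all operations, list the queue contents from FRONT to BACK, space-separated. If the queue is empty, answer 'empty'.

Answer: 38

Derivation:
enqueue(79): [79]
enqueue(64): [79, 64]
dequeue(): [64]
enqueue(4): [64, 4]
dequeue(): [4]
enqueue(28): [4, 28]
dequeue(): [28]
dequeue(): []
enqueue(38): [38]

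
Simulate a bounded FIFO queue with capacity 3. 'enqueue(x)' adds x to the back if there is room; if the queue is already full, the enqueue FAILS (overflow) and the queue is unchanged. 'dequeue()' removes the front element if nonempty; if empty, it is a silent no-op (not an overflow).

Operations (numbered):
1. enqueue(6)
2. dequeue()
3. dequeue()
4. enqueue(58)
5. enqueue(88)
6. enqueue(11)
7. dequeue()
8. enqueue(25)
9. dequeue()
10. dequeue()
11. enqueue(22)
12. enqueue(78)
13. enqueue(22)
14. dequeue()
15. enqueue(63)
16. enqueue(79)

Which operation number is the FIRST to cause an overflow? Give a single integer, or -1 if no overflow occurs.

1. enqueue(6): size=1
2. dequeue(): size=0
3. dequeue(): empty, no-op, size=0
4. enqueue(58): size=1
5. enqueue(88): size=2
6. enqueue(11): size=3
7. dequeue(): size=2
8. enqueue(25): size=3
9. dequeue(): size=2
10. dequeue(): size=1
11. enqueue(22): size=2
12. enqueue(78): size=3
13. enqueue(22): size=3=cap → OVERFLOW (fail)
14. dequeue(): size=2
15. enqueue(63): size=3
16. enqueue(79): size=3=cap → OVERFLOW (fail)

Answer: 13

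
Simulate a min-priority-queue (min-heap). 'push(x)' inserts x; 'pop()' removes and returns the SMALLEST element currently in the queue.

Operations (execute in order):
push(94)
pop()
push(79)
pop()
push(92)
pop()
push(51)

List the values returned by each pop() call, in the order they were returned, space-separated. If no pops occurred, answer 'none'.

push(94): heap contents = [94]
pop() → 94: heap contents = []
push(79): heap contents = [79]
pop() → 79: heap contents = []
push(92): heap contents = [92]
pop() → 92: heap contents = []
push(51): heap contents = [51]

Answer: 94 79 92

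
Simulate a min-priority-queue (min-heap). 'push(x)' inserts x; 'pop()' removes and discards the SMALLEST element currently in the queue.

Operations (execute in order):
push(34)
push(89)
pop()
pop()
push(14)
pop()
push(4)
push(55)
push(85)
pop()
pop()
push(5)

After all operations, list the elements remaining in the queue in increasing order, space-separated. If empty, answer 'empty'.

Answer: 5 85

Derivation:
push(34): heap contents = [34]
push(89): heap contents = [34, 89]
pop() → 34: heap contents = [89]
pop() → 89: heap contents = []
push(14): heap contents = [14]
pop() → 14: heap contents = []
push(4): heap contents = [4]
push(55): heap contents = [4, 55]
push(85): heap contents = [4, 55, 85]
pop() → 4: heap contents = [55, 85]
pop() → 55: heap contents = [85]
push(5): heap contents = [5, 85]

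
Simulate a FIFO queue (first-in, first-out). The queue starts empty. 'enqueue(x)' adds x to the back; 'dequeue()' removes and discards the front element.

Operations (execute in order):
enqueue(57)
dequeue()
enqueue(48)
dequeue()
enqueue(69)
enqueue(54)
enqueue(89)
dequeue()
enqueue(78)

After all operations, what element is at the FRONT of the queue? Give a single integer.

enqueue(57): queue = [57]
dequeue(): queue = []
enqueue(48): queue = [48]
dequeue(): queue = []
enqueue(69): queue = [69]
enqueue(54): queue = [69, 54]
enqueue(89): queue = [69, 54, 89]
dequeue(): queue = [54, 89]
enqueue(78): queue = [54, 89, 78]

Answer: 54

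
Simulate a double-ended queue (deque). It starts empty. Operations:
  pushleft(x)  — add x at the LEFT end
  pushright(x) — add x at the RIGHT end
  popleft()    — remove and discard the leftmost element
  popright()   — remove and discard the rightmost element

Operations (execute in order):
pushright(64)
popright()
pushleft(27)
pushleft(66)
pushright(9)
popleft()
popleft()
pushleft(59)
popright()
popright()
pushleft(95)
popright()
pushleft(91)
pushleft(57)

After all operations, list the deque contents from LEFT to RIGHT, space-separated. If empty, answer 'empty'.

pushright(64): [64]
popright(): []
pushleft(27): [27]
pushleft(66): [66, 27]
pushright(9): [66, 27, 9]
popleft(): [27, 9]
popleft(): [9]
pushleft(59): [59, 9]
popright(): [59]
popright(): []
pushleft(95): [95]
popright(): []
pushleft(91): [91]
pushleft(57): [57, 91]

Answer: 57 91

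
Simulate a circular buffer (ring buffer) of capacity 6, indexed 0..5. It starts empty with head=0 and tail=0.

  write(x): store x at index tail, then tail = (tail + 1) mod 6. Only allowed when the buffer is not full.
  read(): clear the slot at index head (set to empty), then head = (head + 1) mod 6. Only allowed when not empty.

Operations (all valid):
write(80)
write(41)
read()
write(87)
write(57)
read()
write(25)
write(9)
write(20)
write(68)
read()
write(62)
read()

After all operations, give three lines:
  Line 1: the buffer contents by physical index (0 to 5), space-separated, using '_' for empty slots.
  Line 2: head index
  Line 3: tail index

Answer: 20 68 62 _ 25 9
4
3

Derivation:
write(80): buf=[80 _ _ _ _ _], head=0, tail=1, size=1
write(41): buf=[80 41 _ _ _ _], head=0, tail=2, size=2
read(): buf=[_ 41 _ _ _ _], head=1, tail=2, size=1
write(87): buf=[_ 41 87 _ _ _], head=1, tail=3, size=2
write(57): buf=[_ 41 87 57 _ _], head=1, tail=4, size=3
read(): buf=[_ _ 87 57 _ _], head=2, tail=4, size=2
write(25): buf=[_ _ 87 57 25 _], head=2, tail=5, size=3
write(9): buf=[_ _ 87 57 25 9], head=2, tail=0, size=4
write(20): buf=[20 _ 87 57 25 9], head=2, tail=1, size=5
write(68): buf=[20 68 87 57 25 9], head=2, tail=2, size=6
read(): buf=[20 68 _ 57 25 9], head=3, tail=2, size=5
write(62): buf=[20 68 62 57 25 9], head=3, tail=3, size=6
read(): buf=[20 68 62 _ 25 9], head=4, tail=3, size=5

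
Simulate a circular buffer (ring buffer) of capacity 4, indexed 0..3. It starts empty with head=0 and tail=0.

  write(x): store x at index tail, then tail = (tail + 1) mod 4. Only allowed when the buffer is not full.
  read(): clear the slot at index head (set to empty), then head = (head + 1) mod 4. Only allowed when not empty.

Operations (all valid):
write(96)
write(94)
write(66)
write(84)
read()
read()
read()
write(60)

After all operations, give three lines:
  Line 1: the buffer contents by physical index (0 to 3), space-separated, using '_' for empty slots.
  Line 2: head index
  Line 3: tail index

write(96): buf=[96 _ _ _], head=0, tail=1, size=1
write(94): buf=[96 94 _ _], head=0, tail=2, size=2
write(66): buf=[96 94 66 _], head=0, tail=3, size=3
write(84): buf=[96 94 66 84], head=0, tail=0, size=4
read(): buf=[_ 94 66 84], head=1, tail=0, size=3
read(): buf=[_ _ 66 84], head=2, tail=0, size=2
read(): buf=[_ _ _ 84], head=3, tail=0, size=1
write(60): buf=[60 _ _ 84], head=3, tail=1, size=2

Answer: 60 _ _ 84
3
1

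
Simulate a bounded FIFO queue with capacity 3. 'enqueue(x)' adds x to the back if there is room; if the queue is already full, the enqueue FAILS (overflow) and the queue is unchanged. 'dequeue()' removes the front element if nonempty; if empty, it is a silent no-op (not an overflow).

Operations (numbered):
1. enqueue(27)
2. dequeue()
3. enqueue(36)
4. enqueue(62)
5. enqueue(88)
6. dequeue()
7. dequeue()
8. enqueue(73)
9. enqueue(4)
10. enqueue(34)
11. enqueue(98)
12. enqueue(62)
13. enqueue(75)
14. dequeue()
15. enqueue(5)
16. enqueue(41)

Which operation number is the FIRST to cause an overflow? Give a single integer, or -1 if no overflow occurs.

1. enqueue(27): size=1
2. dequeue(): size=0
3. enqueue(36): size=1
4. enqueue(62): size=2
5. enqueue(88): size=3
6. dequeue(): size=2
7. dequeue(): size=1
8. enqueue(73): size=2
9. enqueue(4): size=3
10. enqueue(34): size=3=cap → OVERFLOW (fail)
11. enqueue(98): size=3=cap → OVERFLOW (fail)
12. enqueue(62): size=3=cap → OVERFLOW (fail)
13. enqueue(75): size=3=cap → OVERFLOW (fail)
14. dequeue(): size=2
15. enqueue(5): size=3
16. enqueue(41): size=3=cap → OVERFLOW (fail)

Answer: 10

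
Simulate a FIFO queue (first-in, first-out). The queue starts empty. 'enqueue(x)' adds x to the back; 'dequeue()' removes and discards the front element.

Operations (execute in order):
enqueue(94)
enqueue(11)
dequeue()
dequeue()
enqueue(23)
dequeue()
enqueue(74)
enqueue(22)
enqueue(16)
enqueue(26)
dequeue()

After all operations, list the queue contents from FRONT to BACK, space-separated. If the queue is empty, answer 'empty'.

enqueue(94): [94]
enqueue(11): [94, 11]
dequeue(): [11]
dequeue(): []
enqueue(23): [23]
dequeue(): []
enqueue(74): [74]
enqueue(22): [74, 22]
enqueue(16): [74, 22, 16]
enqueue(26): [74, 22, 16, 26]
dequeue(): [22, 16, 26]

Answer: 22 16 26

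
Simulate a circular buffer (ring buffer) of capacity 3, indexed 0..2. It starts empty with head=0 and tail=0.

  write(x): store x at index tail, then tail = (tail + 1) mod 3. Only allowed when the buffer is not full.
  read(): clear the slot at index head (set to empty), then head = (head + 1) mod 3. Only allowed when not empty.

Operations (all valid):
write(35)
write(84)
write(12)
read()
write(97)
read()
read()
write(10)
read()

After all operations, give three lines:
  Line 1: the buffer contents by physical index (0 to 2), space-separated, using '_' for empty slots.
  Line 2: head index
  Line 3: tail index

write(35): buf=[35 _ _], head=0, tail=1, size=1
write(84): buf=[35 84 _], head=0, tail=2, size=2
write(12): buf=[35 84 12], head=0, tail=0, size=3
read(): buf=[_ 84 12], head=1, tail=0, size=2
write(97): buf=[97 84 12], head=1, tail=1, size=3
read(): buf=[97 _ 12], head=2, tail=1, size=2
read(): buf=[97 _ _], head=0, tail=1, size=1
write(10): buf=[97 10 _], head=0, tail=2, size=2
read(): buf=[_ 10 _], head=1, tail=2, size=1

Answer: _ 10 _
1
2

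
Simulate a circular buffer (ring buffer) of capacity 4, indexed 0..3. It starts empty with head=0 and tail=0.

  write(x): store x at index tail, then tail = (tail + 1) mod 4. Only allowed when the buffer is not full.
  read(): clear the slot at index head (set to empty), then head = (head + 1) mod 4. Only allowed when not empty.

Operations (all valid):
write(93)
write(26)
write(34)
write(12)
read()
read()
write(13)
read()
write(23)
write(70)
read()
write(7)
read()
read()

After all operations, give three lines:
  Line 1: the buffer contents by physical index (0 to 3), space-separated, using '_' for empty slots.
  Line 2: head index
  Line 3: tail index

write(93): buf=[93 _ _ _], head=0, tail=1, size=1
write(26): buf=[93 26 _ _], head=0, tail=2, size=2
write(34): buf=[93 26 34 _], head=0, tail=3, size=3
write(12): buf=[93 26 34 12], head=0, tail=0, size=4
read(): buf=[_ 26 34 12], head=1, tail=0, size=3
read(): buf=[_ _ 34 12], head=2, tail=0, size=2
write(13): buf=[13 _ 34 12], head=2, tail=1, size=3
read(): buf=[13 _ _ 12], head=3, tail=1, size=2
write(23): buf=[13 23 _ 12], head=3, tail=2, size=3
write(70): buf=[13 23 70 12], head=3, tail=3, size=4
read(): buf=[13 23 70 _], head=0, tail=3, size=3
write(7): buf=[13 23 70 7], head=0, tail=0, size=4
read(): buf=[_ 23 70 7], head=1, tail=0, size=3
read(): buf=[_ _ 70 7], head=2, tail=0, size=2

Answer: _ _ 70 7
2
0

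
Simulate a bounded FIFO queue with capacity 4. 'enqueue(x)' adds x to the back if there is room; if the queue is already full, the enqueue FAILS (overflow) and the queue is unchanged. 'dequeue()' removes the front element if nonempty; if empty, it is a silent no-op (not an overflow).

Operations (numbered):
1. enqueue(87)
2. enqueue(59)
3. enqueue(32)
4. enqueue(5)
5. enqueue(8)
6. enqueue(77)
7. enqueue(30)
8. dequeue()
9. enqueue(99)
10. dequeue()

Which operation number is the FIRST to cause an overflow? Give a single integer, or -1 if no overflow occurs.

1. enqueue(87): size=1
2. enqueue(59): size=2
3. enqueue(32): size=3
4. enqueue(5): size=4
5. enqueue(8): size=4=cap → OVERFLOW (fail)
6. enqueue(77): size=4=cap → OVERFLOW (fail)
7. enqueue(30): size=4=cap → OVERFLOW (fail)
8. dequeue(): size=3
9. enqueue(99): size=4
10. dequeue(): size=3

Answer: 5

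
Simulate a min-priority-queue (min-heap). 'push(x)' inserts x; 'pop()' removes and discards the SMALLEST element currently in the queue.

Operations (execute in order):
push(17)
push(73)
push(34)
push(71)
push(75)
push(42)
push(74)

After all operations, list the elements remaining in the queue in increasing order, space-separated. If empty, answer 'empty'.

push(17): heap contents = [17]
push(73): heap contents = [17, 73]
push(34): heap contents = [17, 34, 73]
push(71): heap contents = [17, 34, 71, 73]
push(75): heap contents = [17, 34, 71, 73, 75]
push(42): heap contents = [17, 34, 42, 71, 73, 75]
push(74): heap contents = [17, 34, 42, 71, 73, 74, 75]

Answer: 17 34 42 71 73 74 75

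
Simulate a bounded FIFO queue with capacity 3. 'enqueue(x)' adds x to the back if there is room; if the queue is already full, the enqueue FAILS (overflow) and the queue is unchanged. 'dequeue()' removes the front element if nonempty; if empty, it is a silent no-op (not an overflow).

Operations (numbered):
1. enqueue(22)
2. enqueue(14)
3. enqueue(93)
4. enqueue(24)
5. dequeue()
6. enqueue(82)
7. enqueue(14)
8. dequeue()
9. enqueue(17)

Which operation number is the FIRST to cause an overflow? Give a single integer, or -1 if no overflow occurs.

Answer: 4

Derivation:
1. enqueue(22): size=1
2. enqueue(14): size=2
3. enqueue(93): size=3
4. enqueue(24): size=3=cap → OVERFLOW (fail)
5. dequeue(): size=2
6. enqueue(82): size=3
7. enqueue(14): size=3=cap → OVERFLOW (fail)
8. dequeue(): size=2
9. enqueue(17): size=3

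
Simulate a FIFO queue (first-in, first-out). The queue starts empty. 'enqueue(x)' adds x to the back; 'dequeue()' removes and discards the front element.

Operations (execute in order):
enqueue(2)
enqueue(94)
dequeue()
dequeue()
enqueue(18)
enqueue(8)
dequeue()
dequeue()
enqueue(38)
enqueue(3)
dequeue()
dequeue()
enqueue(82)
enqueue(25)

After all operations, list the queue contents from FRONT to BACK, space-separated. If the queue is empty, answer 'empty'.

enqueue(2): [2]
enqueue(94): [2, 94]
dequeue(): [94]
dequeue(): []
enqueue(18): [18]
enqueue(8): [18, 8]
dequeue(): [8]
dequeue(): []
enqueue(38): [38]
enqueue(3): [38, 3]
dequeue(): [3]
dequeue(): []
enqueue(82): [82]
enqueue(25): [82, 25]

Answer: 82 25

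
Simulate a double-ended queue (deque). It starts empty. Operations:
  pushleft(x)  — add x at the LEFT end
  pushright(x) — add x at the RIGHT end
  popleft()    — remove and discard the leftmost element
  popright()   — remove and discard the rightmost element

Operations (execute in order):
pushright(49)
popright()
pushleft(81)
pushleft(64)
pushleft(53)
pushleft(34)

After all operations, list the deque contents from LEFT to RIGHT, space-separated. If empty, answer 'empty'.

pushright(49): [49]
popright(): []
pushleft(81): [81]
pushleft(64): [64, 81]
pushleft(53): [53, 64, 81]
pushleft(34): [34, 53, 64, 81]

Answer: 34 53 64 81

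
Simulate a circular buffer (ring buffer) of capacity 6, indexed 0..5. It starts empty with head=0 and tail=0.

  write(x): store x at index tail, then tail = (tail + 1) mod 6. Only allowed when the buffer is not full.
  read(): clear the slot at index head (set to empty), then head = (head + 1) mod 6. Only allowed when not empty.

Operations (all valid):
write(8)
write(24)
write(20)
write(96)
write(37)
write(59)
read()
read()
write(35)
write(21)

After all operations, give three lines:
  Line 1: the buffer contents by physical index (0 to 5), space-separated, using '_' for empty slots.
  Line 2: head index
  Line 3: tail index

Answer: 35 21 20 96 37 59
2
2

Derivation:
write(8): buf=[8 _ _ _ _ _], head=0, tail=1, size=1
write(24): buf=[8 24 _ _ _ _], head=0, tail=2, size=2
write(20): buf=[8 24 20 _ _ _], head=0, tail=3, size=3
write(96): buf=[8 24 20 96 _ _], head=0, tail=4, size=4
write(37): buf=[8 24 20 96 37 _], head=0, tail=5, size=5
write(59): buf=[8 24 20 96 37 59], head=0, tail=0, size=6
read(): buf=[_ 24 20 96 37 59], head=1, tail=0, size=5
read(): buf=[_ _ 20 96 37 59], head=2, tail=0, size=4
write(35): buf=[35 _ 20 96 37 59], head=2, tail=1, size=5
write(21): buf=[35 21 20 96 37 59], head=2, tail=2, size=6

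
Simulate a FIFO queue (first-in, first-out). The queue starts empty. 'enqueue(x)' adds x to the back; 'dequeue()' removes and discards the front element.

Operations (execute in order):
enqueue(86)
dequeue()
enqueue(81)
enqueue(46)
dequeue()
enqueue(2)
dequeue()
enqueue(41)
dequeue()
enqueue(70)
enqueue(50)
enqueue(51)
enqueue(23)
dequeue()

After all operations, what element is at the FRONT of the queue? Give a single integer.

Answer: 70

Derivation:
enqueue(86): queue = [86]
dequeue(): queue = []
enqueue(81): queue = [81]
enqueue(46): queue = [81, 46]
dequeue(): queue = [46]
enqueue(2): queue = [46, 2]
dequeue(): queue = [2]
enqueue(41): queue = [2, 41]
dequeue(): queue = [41]
enqueue(70): queue = [41, 70]
enqueue(50): queue = [41, 70, 50]
enqueue(51): queue = [41, 70, 50, 51]
enqueue(23): queue = [41, 70, 50, 51, 23]
dequeue(): queue = [70, 50, 51, 23]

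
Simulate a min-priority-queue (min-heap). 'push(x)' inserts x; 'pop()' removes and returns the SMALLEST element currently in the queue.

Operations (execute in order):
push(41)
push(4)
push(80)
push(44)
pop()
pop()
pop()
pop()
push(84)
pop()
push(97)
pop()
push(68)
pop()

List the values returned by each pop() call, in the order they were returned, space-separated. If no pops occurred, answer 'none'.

push(41): heap contents = [41]
push(4): heap contents = [4, 41]
push(80): heap contents = [4, 41, 80]
push(44): heap contents = [4, 41, 44, 80]
pop() → 4: heap contents = [41, 44, 80]
pop() → 41: heap contents = [44, 80]
pop() → 44: heap contents = [80]
pop() → 80: heap contents = []
push(84): heap contents = [84]
pop() → 84: heap contents = []
push(97): heap contents = [97]
pop() → 97: heap contents = []
push(68): heap contents = [68]
pop() → 68: heap contents = []

Answer: 4 41 44 80 84 97 68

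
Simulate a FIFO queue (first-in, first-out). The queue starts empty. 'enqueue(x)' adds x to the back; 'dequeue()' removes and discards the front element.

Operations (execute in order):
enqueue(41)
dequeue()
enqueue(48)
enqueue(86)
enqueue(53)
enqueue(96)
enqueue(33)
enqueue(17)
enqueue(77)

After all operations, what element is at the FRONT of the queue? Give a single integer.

enqueue(41): queue = [41]
dequeue(): queue = []
enqueue(48): queue = [48]
enqueue(86): queue = [48, 86]
enqueue(53): queue = [48, 86, 53]
enqueue(96): queue = [48, 86, 53, 96]
enqueue(33): queue = [48, 86, 53, 96, 33]
enqueue(17): queue = [48, 86, 53, 96, 33, 17]
enqueue(77): queue = [48, 86, 53, 96, 33, 17, 77]

Answer: 48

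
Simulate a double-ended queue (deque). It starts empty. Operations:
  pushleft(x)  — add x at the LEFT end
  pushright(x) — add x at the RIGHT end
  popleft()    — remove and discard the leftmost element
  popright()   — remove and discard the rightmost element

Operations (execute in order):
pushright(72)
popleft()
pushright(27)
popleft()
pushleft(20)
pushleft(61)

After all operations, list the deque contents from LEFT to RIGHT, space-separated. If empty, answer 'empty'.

Answer: 61 20

Derivation:
pushright(72): [72]
popleft(): []
pushright(27): [27]
popleft(): []
pushleft(20): [20]
pushleft(61): [61, 20]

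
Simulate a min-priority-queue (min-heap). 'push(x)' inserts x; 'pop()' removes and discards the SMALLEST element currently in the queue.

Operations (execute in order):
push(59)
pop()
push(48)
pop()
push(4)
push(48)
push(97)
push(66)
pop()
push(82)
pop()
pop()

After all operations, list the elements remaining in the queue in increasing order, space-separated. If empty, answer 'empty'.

push(59): heap contents = [59]
pop() → 59: heap contents = []
push(48): heap contents = [48]
pop() → 48: heap contents = []
push(4): heap contents = [4]
push(48): heap contents = [4, 48]
push(97): heap contents = [4, 48, 97]
push(66): heap contents = [4, 48, 66, 97]
pop() → 4: heap contents = [48, 66, 97]
push(82): heap contents = [48, 66, 82, 97]
pop() → 48: heap contents = [66, 82, 97]
pop() → 66: heap contents = [82, 97]

Answer: 82 97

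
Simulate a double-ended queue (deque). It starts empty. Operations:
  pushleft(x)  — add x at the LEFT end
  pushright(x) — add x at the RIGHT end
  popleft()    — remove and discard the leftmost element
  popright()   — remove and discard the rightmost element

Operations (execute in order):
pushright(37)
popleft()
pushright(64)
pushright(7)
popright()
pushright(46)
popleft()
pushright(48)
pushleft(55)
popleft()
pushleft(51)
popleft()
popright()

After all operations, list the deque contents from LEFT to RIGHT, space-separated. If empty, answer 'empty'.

Answer: 46

Derivation:
pushright(37): [37]
popleft(): []
pushright(64): [64]
pushright(7): [64, 7]
popright(): [64]
pushright(46): [64, 46]
popleft(): [46]
pushright(48): [46, 48]
pushleft(55): [55, 46, 48]
popleft(): [46, 48]
pushleft(51): [51, 46, 48]
popleft(): [46, 48]
popright(): [46]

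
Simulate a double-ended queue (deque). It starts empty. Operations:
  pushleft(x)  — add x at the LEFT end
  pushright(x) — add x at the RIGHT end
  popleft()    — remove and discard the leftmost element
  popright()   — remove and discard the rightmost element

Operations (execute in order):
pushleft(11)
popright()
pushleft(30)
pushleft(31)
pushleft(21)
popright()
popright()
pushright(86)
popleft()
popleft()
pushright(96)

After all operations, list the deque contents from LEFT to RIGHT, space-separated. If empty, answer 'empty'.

Answer: 96

Derivation:
pushleft(11): [11]
popright(): []
pushleft(30): [30]
pushleft(31): [31, 30]
pushleft(21): [21, 31, 30]
popright(): [21, 31]
popright(): [21]
pushright(86): [21, 86]
popleft(): [86]
popleft(): []
pushright(96): [96]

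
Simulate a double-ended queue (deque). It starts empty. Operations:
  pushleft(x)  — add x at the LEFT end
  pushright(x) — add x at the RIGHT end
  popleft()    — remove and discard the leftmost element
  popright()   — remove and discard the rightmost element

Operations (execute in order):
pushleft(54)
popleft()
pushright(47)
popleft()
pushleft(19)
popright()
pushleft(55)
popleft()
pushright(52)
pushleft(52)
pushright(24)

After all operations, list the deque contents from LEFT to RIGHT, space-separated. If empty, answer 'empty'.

Answer: 52 52 24

Derivation:
pushleft(54): [54]
popleft(): []
pushright(47): [47]
popleft(): []
pushleft(19): [19]
popright(): []
pushleft(55): [55]
popleft(): []
pushright(52): [52]
pushleft(52): [52, 52]
pushright(24): [52, 52, 24]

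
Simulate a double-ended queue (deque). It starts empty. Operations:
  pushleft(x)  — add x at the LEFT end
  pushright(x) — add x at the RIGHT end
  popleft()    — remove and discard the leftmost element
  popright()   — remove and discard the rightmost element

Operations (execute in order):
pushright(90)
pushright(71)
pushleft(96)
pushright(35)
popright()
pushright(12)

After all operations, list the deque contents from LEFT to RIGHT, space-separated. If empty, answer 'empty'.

pushright(90): [90]
pushright(71): [90, 71]
pushleft(96): [96, 90, 71]
pushright(35): [96, 90, 71, 35]
popright(): [96, 90, 71]
pushright(12): [96, 90, 71, 12]

Answer: 96 90 71 12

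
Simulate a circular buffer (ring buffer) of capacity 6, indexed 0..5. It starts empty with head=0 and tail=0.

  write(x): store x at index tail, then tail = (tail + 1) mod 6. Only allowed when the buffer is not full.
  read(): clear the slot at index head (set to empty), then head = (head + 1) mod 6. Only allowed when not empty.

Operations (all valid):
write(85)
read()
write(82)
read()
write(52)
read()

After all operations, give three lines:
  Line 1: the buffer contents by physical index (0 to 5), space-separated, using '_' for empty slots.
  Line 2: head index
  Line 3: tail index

Answer: _ _ _ _ _ _
3
3

Derivation:
write(85): buf=[85 _ _ _ _ _], head=0, tail=1, size=1
read(): buf=[_ _ _ _ _ _], head=1, tail=1, size=0
write(82): buf=[_ 82 _ _ _ _], head=1, tail=2, size=1
read(): buf=[_ _ _ _ _ _], head=2, tail=2, size=0
write(52): buf=[_ _ 52 _ _ _], head=2, tail=3, size=1
read(): buf=[_ _ _ _ _ _], head=3, tail=3, size=0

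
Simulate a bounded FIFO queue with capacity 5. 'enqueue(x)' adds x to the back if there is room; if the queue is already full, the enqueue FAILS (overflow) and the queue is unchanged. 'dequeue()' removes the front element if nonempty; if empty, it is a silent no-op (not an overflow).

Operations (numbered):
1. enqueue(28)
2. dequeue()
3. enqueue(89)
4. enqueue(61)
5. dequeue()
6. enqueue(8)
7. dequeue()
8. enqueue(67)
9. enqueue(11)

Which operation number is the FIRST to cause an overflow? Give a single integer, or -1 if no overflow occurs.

Answer: -1

Derivation:
1. enqueue(28): size=1
2. dequeue(): size=0
3. enqueue(89): size=1
4. enqueue(61): size=2
5. dequeue(): size=1
6. enqueue(8): size=2
7. dequeue(): size=1
8. enqueue(67): size=2
9. enqueue(11): size=3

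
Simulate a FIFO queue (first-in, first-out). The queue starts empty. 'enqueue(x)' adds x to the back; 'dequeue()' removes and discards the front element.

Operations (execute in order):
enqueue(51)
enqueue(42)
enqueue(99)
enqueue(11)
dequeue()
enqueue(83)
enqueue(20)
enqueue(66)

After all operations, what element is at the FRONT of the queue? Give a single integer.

enqueue(51): queue = [51]
enqueue(42): queue = [51, 42]
enqueue(99): queue = [51, 42, 99]
enqueue(11): queue = [51, 42, 99, 11]
dequeue(): queue = [42, 99, 11]
enqueue(83): queue = [42, 99, 11, 83]
enqueue(20): queue = [42, 99, 11, 83, 20]
enqueue(66): queue = [42, 99, 11, 83, 20, 66]

Answer: 42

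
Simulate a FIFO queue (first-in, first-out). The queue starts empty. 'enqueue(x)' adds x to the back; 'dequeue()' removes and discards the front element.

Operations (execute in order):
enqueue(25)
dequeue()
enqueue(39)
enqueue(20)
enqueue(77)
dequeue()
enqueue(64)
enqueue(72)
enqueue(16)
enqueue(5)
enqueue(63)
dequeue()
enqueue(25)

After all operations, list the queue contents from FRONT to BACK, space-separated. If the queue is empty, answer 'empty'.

Answer: 77 64 72 16 5 63 25

Derivation:
enqueue(25): [25]
dequeue(): []
enqueue(39): [39]
enqueue(20): [39, 20]
enqueue(77): [39, 20, 77]
dequeue(): [20, 77]
enqueue(64): [20, 77, 64]
enqueue(72): [20, 77, 64, 72]
enqueue(16): [20, 77, 64, 72, 16]
enqueue(5): [20, 77, 64, 72, 16, 5]
enqueue(63): [20, 77, 64, 72, 16, 5, 63]
dequeue(): [77, 64, 72, 16, 5, 63]
enqueue(25): [77, 64, 72, 16, 5, 63, 25]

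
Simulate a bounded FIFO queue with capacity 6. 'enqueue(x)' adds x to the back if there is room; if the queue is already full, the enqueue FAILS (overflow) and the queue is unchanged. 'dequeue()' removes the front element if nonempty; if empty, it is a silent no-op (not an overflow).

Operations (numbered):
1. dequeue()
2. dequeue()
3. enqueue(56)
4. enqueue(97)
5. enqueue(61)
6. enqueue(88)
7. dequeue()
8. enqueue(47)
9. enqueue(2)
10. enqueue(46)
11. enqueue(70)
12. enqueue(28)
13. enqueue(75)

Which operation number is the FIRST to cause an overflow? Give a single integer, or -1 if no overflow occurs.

1. dequeue(): empty, no-op, size=0
2. dequeue(): empty, no-op, size=0
3. enqueue(56): size=1
4. enqueue(97): size=2
5. enqueue(61): size=3
6. enqueue(88): size=4
7. dequeue(): size=3
8. enqueue(47): size=4
9. enqueue(2): size=5
10. enqueue(46): size=6
11. enqueue(70): size=6=cap → OVERFLOW (fail)
12. enqueue(28): size=6=cap → OVERFLOW (fail)
13. enqueue(75): size=6=cap → OVERFLOW (fail)

Answer: 11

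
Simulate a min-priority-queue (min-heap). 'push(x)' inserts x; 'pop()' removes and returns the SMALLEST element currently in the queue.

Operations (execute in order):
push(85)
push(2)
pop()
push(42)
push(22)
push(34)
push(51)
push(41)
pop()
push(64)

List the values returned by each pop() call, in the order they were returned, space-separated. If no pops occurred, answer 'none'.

Answer: 2 22

Derivation:
push(85): heap contents = [85]
push(2): heap contents = [2, 85]
pop() → 2: heap contents = [85]
push(42): heap contents = [42, 85]
push(22): heap contents = [22, 42, 85]
push(34): heap contents = [22, 34, 42, 85]
push(51): heap contents = [22, 34, 42, 51, 85]
push(41): heap contents = [22, 34, 41, 42, 51, 85]
pop() → 22: heap contents = [34, 41, 42, 51, 85]
push(64): heap contents = [34, 41, 42, 51, 64, 85]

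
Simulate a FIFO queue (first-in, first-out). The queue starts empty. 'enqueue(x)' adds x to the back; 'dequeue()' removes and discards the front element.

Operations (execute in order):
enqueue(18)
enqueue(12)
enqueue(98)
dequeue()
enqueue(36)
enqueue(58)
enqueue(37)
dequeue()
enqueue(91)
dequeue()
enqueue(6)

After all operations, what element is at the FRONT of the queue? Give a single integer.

Answer: 36

Derivation:
enqueue(18): queue = [18]
enqueue(12): queue = [18, 12]
enqueue(98): queue = [18, 12, 98]
dequeue(): queue = [12, 98]
enqueue(36): queue = [12, 98, 36]
enqueue(58): queue = [12, 98, 36, 58]
enqueue(37): queue = [12, 98, 36, 58, 37]
dequeue(): queue = [98, 36, 58, 37]
enqueue(91): queue = [98, 36, 58, 37, 91]
dequeue(): queue = [36, 58, 37, 91]
enqueue(6): queue = [36, 58, 37, 91, 6]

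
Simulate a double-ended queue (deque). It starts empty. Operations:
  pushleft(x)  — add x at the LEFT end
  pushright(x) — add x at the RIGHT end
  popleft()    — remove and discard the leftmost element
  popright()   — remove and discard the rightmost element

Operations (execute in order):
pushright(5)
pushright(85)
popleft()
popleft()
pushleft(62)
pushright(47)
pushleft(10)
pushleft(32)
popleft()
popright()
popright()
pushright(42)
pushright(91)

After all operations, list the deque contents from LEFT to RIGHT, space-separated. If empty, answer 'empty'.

pushright(5): [5]
pushright(85): [5, 85]
popleft(): [85]
popleft(): []
pushleft(62): [62]
pushright(47): [62, 47]
pushleft(10): [10, 62, 47]
pushleft(32): [32, 10, 62, 47]
popleft(): [10, 62, 47]
popright(): [10, 62]
popright(): [10]
pushright(42): [10, 42]
pushright(91): [10, 42, 91]

Answer: 10 42 91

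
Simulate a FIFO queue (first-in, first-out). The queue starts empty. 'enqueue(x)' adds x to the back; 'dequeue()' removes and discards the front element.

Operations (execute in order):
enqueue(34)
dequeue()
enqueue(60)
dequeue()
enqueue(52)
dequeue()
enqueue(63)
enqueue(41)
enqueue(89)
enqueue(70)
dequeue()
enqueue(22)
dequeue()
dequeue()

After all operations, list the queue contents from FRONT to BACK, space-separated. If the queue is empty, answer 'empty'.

Answer: 70 22

Derivation:
enqueue(34): [34]
dequeue(): []
enqueue(60): [60]
dequeue(): []
enqueue(52): [52]
dequeue(): []
enqueue(63): [63]
enqueue(41): [63, 41]
enqueue(89): [63, 41, 89]
enqueue(70): [63, 41, 89, 70]
dequeue(): [41, 89, 70]
enqueue(22): [41, 89, 70, 22]
dequeue(): [89, 70, 22]
dequeue(): [70, 22]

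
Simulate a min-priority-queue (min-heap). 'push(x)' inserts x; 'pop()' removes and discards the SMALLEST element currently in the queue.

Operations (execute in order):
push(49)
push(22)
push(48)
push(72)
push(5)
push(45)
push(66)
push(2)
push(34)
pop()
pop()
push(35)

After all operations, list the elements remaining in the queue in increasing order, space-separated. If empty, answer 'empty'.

Answer: 22 34 35 45 48 49 66 72

Derivation:
push(49): heap contents = [49]
push(22): heap contents = [22, 49]
push(48): heap contents = [22, 48, 49]
push(72): heap contents = [22, 48, 49, 72]
push(5): heap contents = [5, 22, 48, 49, 72]
push(45): heap contents = [5, 22, 45, 48, 49, 72]
push(66): heap contents = [5, 22, 45, 48, 49, 66, 72]
push(2): heap contents = [2, 5, 22, 45, 48, 49, 66, 72]
push(34): heap contents = [2, 5, 22, 34, 45, 48, 49, 66, 72]
pop() → 2: heap contents = [5, 22, 34, 45, 48, 49, 66, 72]
pop() → 5: heap contents = [22, 34, 45, 48, 49, 66, 72]
push(35): heap contents = [22, 34, 35, 45, 48, 49, 66, 72]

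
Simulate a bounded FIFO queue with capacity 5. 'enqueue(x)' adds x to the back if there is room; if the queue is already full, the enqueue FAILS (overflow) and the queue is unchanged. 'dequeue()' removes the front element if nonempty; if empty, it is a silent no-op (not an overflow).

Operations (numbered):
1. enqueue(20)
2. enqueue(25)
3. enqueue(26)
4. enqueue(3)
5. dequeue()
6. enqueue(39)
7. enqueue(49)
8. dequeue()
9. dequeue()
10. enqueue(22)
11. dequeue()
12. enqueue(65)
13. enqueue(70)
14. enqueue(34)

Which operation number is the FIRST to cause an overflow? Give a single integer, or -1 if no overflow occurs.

Answer: 14

Derivation:
1. enqueue(20): size=1
2. enqueue(25): size=2
3. enqueue(26): size=3
4. enqueue(3): size=4
5. dequeue(): size=3
6. enqueue(39): size=4
7. enqueue(49): size=5
8. dequeue(): size=4
9. dequeue(): size=3
10. enqueue(22): size=4
11. dequeue(): size=3
12. enqueue(65): size=4
13. enqueue(70): size=5
14. enqueue(34): size=5=cap → OVERFLOW (fail)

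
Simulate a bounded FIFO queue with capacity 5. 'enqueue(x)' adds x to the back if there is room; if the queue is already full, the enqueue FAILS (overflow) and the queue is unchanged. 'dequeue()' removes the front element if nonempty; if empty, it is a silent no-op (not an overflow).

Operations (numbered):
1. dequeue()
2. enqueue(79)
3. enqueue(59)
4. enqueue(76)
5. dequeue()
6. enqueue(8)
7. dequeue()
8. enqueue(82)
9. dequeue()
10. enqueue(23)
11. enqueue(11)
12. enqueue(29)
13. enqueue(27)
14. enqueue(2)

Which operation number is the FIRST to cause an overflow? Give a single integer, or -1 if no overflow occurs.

Answer: 13

Derivation:
1. dequeue(): empty, no-op, size=0
2. enqueue(79): size=1
3. enqueue(59): size=2
4. enqueue(76): size=3
5. dequeue(): size=2
6. enqueue(8): size=3
7. dequeue(): size=2
8. enqueue(82): size=3
9. dequeue(): size=2
10. enqueue(23): size=3
11. enqueue(11): size=4
12. enqueue(29): size=5
13. enqueue(27): size=5=cap → OVERFLOW (fail)
14. enqueue(2): size=5=cap → OVERFLOW (fail)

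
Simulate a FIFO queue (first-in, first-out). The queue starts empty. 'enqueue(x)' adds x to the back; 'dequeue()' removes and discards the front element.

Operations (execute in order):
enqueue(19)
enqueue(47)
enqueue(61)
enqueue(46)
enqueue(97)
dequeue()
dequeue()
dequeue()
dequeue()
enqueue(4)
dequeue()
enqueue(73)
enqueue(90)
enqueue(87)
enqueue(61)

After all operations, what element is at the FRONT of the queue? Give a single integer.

enqueue(19): queue = [19]
enqueue(47): queue = [19, 47]
enqueue(61): queue = [19, 47, 61]
enqueue(46): queue = [19, 47, 61, 46]
enqueue(97): queue = [19, 47, 61, 46, 97]
dequeue(): queue = [47, 61, 46, 97]
dequeue(): queue = [61, 46, 97]
dequeue(): queue = [46, 97]
dequeue(): queue = [97]
enqueue(4): queue = [97, 4]
dequeue(): queue = [4]
enqueue(73): queue = [4, 73]
enqueue(90): queue = [4, 73, 90]
enqueue(87): queue = [4, 73, 90, 87]
enqueue(61): queue = [4, 73, 90, 87, 61]

Answer: 4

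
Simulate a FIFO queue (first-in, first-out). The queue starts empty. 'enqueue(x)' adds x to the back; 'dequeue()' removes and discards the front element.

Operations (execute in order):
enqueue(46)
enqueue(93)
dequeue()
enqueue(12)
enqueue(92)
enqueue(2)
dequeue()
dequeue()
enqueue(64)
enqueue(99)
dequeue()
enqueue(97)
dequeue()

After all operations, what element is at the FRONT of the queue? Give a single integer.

Answer: 64

Derivation:
enqueue(46): queue = [46]
enqueue(93): queue = [46, 93]
dequeue(): queue = [93]
enqueue(12): queue = [93, 12]
enqueue(92): queue = [93, 12, 92]
enqueue(2): queue = [93, 12, 92, 2]
dequeue(): queue = [12, 92, 2]
dequeue(): queue = [92, 2]
enqueue(64): queue = [92, 2, 64]
enqueue(99): queue = [92, 2, 64, 99]
dequeue(): queue = [2, 64, 99]
enqueue(97): queue = [2, 64, 99, 97]
dequeue(): queue = [64, 99, 97]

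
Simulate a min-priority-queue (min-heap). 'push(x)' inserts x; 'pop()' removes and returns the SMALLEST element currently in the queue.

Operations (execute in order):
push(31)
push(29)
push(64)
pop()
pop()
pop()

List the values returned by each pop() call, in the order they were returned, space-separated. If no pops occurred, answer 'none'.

Answer: 29 31 64

Derivation:
push(31): heap contents = [31]
push(29): heap contents = [29, 31]
push(64): heap contents = [29, 31, 64]
pop() → 29: heap contents = [31, 64]
pop() → 31: heap contents = [64]
pop() → 64: heap contents = []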